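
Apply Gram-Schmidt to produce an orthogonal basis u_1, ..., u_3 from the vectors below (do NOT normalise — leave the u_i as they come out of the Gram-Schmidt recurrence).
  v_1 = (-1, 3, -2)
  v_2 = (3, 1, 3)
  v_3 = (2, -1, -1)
Orthogonal basis:
  u_1 = (-1, 3, -2)
  u_2 = (18/7, 16/7, 15/7)
  u_3 = (77/46, -21/46, -35/23)

Apply the Gram-Schmidt recurrence
  u_1 = v_1
  u_i = v_i − Σ_{j<i} ((v_i · u_j) / (u_j · u_j)) · u_j.

Step by step this gives:
  u_1 = (-1, 3, -2)
  u_2 = (18/7, 16/7, 15/7)
  u_3 = (77/46, -21/46, -35/23)

Orthogonality check:
  u_2 · u_1 = 0 (should be 0)
  u_3 · u_1 = 0 (should be 0)
  u_3 · u_2 = 0 (should be 0)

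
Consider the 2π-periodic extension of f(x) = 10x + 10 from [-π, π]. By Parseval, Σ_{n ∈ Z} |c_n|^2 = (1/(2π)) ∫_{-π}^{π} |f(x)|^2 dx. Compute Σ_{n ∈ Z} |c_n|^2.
Σ |c_n|^2 = 100π^2/3 + 100

Expand and integrate term by term over [-π, π]:
  ∫ (10x)^2 dx = 100·(2π^3/3); ∫ 2·10·(10)·x dx = 0 (odd integrand); ∫ 10^2 dx = 100·2π.
So (1/(2π)) ∫_{-π}^{π} (10x + 10)^2 dx = 100π^2/3 + 100 = 100π^2/3 + 100.
Parseval ⇒ Σ |c_n|^2 = 100π^2/3 + 100.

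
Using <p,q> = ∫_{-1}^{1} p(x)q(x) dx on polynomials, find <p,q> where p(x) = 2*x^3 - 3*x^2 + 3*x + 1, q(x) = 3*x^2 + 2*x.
<p,q> = 4

Expand the product: p(x)·q(x) = 6*x^5 - 5*x^4 + 3*x^3 + 9*x^2 + 2*x.
∫_{-1}^{1} of each monomial x^k gives [2/(k+1) if k even, 0 if k odd]. Integrating term-by-term (or equivalently evaluating the antiderivative F(x) = x^6 - x^5 + 3*x^4/4 + 3*x^3 + x^2 at the endpoints):
  F(1) − F(−1) = 19/4 − (3/4) = 4.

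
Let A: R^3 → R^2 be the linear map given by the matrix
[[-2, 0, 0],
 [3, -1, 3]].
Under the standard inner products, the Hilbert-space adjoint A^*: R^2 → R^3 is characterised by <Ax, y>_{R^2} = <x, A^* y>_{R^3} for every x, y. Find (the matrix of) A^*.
A^* = A^T =
[[-2, 3],
 [0, -1],
 [0, 3]]

For real matrices with standard dot products, the defining identity <Ax, y> = <x, A^* y> gives (Ax)^T y = x^T (A^*) y, i.e. x^T A^T y = x^T (A^*) y. Since this holds for all x, y, we must have A^* = A^T. Therefore
A^* =
[[-2, 3],
 [0, -1],
 [0, 3]].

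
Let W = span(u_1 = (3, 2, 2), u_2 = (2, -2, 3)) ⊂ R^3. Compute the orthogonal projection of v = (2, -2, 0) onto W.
proj_W(v) = (2/3, -4/3, 4/3)

Set up U = [u_1 | ... | u_2] ∈ R^(3×2). The projector onto W = col(U) is P = U (U^T U)^(-1) U^T.
Compute U^T U =
  [17, 8]
  [8, 17],
and U^T v = (2, 8).
Solve U^T U · c = U^T v for the coefficients: c = (-2/15, 8/15). The projection is proj_W(v) = U c.
Check: (v - proj_W(v)) · u_1 = 0  (should be 0).
Check: (v - proj_W(v)) · u_2 = 0  (should be 0).
Result: proj_W(v) = (2/3, -4/3, 4/3).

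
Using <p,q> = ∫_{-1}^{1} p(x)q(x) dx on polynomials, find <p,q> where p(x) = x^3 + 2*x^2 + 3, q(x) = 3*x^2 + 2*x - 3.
<p,q> = -64/5

Expand the product: p(x)·q(x) = 3*x^5 + 8*x^4 + x^3 + 3*x^2 + 6*x - 9.
∫_{-1}^{1} of each monomial x^k gives [2/(k+1) if k even, 0 if k odd]. Integrating term-by-term (or equivalently evaluating the antiderivative F(x) = x^6/2 + 8*x^5/5 + x^4/4 + x^3 + 3*x^2 - 9*x at the endpoints):
  F(1) − F(−1) = -53/20 − (203/20) = -64/5.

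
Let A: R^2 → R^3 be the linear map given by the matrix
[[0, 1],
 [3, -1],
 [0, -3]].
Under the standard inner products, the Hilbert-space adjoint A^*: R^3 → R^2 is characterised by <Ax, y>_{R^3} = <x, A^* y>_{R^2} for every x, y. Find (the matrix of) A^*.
A^* = A^T =
[[0, 3, 0],
 [1, -1, -3]]

For real matrices with standard dot products, the defining identity <Ax, y> = <x, A^* y> gives (Ax)^T y = x^T (A^*) y, i.e. x^T A^T y = x^T (A^*) y. Since this holds for all x, y, we must have A^* = A^T. Therefore
A^* =
[[0, 3, 0],
 [1, -1, -3]].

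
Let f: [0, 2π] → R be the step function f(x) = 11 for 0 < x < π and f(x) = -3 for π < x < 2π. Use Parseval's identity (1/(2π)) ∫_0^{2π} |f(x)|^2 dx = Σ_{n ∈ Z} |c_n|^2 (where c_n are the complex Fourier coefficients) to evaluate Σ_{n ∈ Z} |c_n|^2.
Σ |c_n|^2 = 65

Parseval equates the L^2 energy of f (normalised by 1/(2π)) with the ℓ^2 sum of its Fourier coefficients: (1/(2π)) ∫_0^{2π} |f|^2 = Σ |c_n|^2.
Compute the left side: (1/(2π)) [∫_0^π 11^2 dx + ∫_π^{2π} (-3)^2 dx] = (1/(2π)) · (121π + 9π) = (121 + 9)/2 = 65.
So Σ_{n ∈ Z} |c_n|^2 = 65.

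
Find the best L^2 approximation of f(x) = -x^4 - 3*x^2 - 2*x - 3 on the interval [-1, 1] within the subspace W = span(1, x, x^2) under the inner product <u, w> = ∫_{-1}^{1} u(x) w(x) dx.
g(x) = -27*x^2/7 - 2*x - 102/35

The best approximation g ∈ W is the orthogonal projection of f onto W. Writing g = a_0 + a_1 x + a_2 x^2, the coefficients solve the normal equations G · a = b where
  G_{ij} = <φ_i, φ_j> and b_i = <f, φ_i>, with φ_0 = 1, φ_1 = x, φ_2 = x^2.
G =
  [2, 0, 2/3]
  [0, 2/3, 0]
  [2/3, 0, 2/5],
b = (-42/5, -4/3, -122/35).
Solving gives a_0 = -102/35, a_1 = -2, a_2 = -27/7, so
  g(x) = -27*x^2/7 - 2*x - 102/35.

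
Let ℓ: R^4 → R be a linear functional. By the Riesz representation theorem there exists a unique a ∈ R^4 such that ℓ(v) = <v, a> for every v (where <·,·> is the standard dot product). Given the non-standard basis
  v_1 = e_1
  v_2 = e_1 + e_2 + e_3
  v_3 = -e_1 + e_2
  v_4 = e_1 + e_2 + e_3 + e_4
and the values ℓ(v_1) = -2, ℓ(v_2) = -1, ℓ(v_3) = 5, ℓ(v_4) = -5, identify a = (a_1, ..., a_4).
a = (-2, 3, -2, -4)

Write a = (a_1, ..., a_4) in the standard basis. For each basis vector v_i, ℓ(v_i) = <v_i, a> is a linear equation in the a_j's. Collect the n equations into a matrix system V a = ℓ, where row i of V is v_i (expressed in the standard basis). Since V is invertible (lower-triangular with 1s on the diagonal, up to permutation), solve by back-substitution:
  V =
[[1, 0, 0, 0],
 [1, 1, 1, 0],
 [-1, 1, 0, 0],
 [1, 1, 1, 1]]
  V a = (-2, -1, 5, -5)
Solving gives a = (-2, 3, -2, -4).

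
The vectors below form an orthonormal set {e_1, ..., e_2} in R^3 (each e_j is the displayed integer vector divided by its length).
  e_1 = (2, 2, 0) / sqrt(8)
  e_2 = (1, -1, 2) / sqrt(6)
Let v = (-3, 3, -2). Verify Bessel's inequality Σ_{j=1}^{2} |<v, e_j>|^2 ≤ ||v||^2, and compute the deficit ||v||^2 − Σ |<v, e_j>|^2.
Σ |<v, e_j>|^2 = 50/3; ||v||^2 = 22; deficit = 16/3

Write each e_j = u_j / sqrt(<u_j, u_j>) where u_j is the displayed integer vector. Then <v, e_j> = <v, u_j> / sqrt(<u_j, u_j>), so |<v, e_j>|^2 = <v, u_j>^2 / <u_j, u_j>.
Coefficients: <v, e_1> = 0/sqrt(8), <v, e_2> = -10/sqrt(6).
Square and sum: Σ |<v, e_j>|^2 = 50/3.
Compute ||v||^2 = v·v = 22.
Deficit = 22 − 50/3 = 16/3 ≥ 0, confirming Bessel's inequality. (The deficit equals ||v − Σ <v,e_j> e_j||^2, the squared distance from v to span{e_j}.)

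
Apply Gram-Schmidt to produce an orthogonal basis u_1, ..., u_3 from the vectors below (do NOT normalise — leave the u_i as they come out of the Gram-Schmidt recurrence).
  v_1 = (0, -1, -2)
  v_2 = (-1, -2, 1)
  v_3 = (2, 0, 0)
Orthogonal basis:
  u_1 = (0, -1, -2)
  u_2 = (-1, -2, 1)
  u_3 = (5/3, -2/3, 1/3)

Apply the Gram-Schmidt recurrence
  u_1 = v_1
  u_i = v_i − Σ_{j<i} ((v_i · u_j) / (u_j · u_j)) · u_j.

Step by step this gives:
  u_1 = (0, -1, -2)
  u_2 = (-1, -2, 1)
  u_3 = (5/3, -2/3, 1/3)

Orthogonality check:
  u_2 · u_1 = 0 (should be 0)
  u_3 · u_1 = 0 (should be 0)
  u_3 · u_2 = 0 (should be 0)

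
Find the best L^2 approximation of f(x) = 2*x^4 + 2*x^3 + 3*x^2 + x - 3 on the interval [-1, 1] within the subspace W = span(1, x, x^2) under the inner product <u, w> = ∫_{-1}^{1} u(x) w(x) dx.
g(x) = 33*x^2/7 + 11*x/5 - 111/35

The best approximation g ∈ W is the orthogonal projection of f onto W. Writing g = a_0 + a_1 x + a_2 x^2, the coefficients solve the normal equations G · a = b where
  G_{ij} = <φ_i, φ_j> and b_i = <f, φ_i>, with φ_0 = 1, φ_1 = x, φ_2 = x^2.
G =
  [2, 0, 2/3]
  [0, 2/3, 0]
  [2/3, 0, 2/5],
b = (-16/5, 22/15, -8/35).
Solving gives a_0 = -111/35, a_1 = 11/5, a_2 = 33/7, so
  g(x) = 33*x^2/7 + 11*x/5 - 111/35.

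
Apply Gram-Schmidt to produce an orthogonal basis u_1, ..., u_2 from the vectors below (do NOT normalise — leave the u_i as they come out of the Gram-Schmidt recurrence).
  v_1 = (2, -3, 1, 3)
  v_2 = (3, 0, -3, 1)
Orthogonal basis:
  u_1 = (2, -3, 1, 3)
  u_2 = (57/23, 18/23, -75/23, 5/23)

Apply the Gram-Schmidt recurrence
  u_1 = v_1
  u_i = v_i − Σ_{j<i} ((v_i · u_j) / (u_j · u_j)) · u_j.

Step by step this gives:
  u_1 = (2, -3, 1, 3)
  u_2 = (57/23, 18/23, -75/23, 5/23)

Orthogonality check:
  u_2 · u_1 = 0 (should be 0)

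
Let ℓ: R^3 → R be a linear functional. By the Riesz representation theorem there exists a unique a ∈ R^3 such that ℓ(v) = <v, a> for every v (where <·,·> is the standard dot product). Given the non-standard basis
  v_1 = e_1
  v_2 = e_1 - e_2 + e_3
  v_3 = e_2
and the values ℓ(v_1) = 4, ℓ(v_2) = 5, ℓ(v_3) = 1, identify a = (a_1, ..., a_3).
a = (4, 1, 2)

Write a = (a_1, ..., a_3) in the standard basis. For each basis vector v_i, ℓ(v_i) = <v_i, a> is a linear equation in the a_j's. Collect the n equations into a matrix system V a = ℓ, where row i of V is v_i (expressed in the standard basis). Since V is invertible (lower-triangular with 1s on the diagonal, up to permutation), solve by back-substitution:
  V =
[[1, 0, 0],
 [1, -1, 1],
 [0, 1, 0]]
  V a = (4, 5, 1)
Solving gives a = (4, 1, 2).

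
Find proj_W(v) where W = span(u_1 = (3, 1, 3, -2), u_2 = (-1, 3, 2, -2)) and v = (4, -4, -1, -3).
proj_W(v) = (670/157, -420/157, 91/157, 68/157)

Set up U = [u_1 | ... | u_2] ∈ R^(4×2). The projector onto W = col(U) is P = U (U^T U)^(-1) U^T.
Compute U^T U =
  [23, 10]
  [10, 18],
and U^T v = (11, -12).
Solve U^T U · c = U^T v for the coefficients: c = (159/157, -193/157). The projection is proj_W(v) = U c.
Check: (v - proj_W(v)) · u_1 = 0  (should be 0).
Check: (v - proj_W(v)) · u_2 = 0  (should be 0).
Result: proj_W(v) = (670/157, -420/157, 91/157, 68/157).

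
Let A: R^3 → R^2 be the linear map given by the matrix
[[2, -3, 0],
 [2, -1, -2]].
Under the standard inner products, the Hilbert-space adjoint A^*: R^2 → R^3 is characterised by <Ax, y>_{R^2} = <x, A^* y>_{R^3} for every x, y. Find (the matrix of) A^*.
A^* = A^T =
[[2, 2],
 [-3, -1],
 [0, -2]]

For real matrices with standard dot products, the defining identity <Ax, y> = <x, A^* y> gives (Ax)^T y = x^T (A^*) y, i.e. x^T A^T y = x^T (A^*) y. Since this holds for all x, y, we must have A^* = A^T. Therefore
A^* =
[[2, 2],
 [-3, -1],
 [0, -2]].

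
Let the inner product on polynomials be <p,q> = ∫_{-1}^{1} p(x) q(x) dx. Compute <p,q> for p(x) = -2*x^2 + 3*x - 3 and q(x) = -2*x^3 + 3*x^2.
<p,q> = -54/5

Expand the product: p(x)·q(x) = 4*x^5 - 12*x^4 + 15*x^3 - 9*x^2.
∫_{-1}^{1} of each monomial x^k gives [2/(k+1) if k even, 0 if k odd]. Integrating term-by-term (or equivalently evaluating the antiderivative F(x) = 2*x^6/3 - 12*x^5/5 + 15*x^4/4 - 3*x^3 at the endpoints):
  F(1) − F(−1) = -59/60 − (589/60) = -54/5.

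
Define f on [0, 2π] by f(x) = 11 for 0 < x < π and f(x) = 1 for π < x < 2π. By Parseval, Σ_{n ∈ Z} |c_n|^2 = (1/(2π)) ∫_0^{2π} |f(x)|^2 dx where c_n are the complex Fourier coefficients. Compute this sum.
Σ |c_n|^2 = 61

Parseval equates the L^2 energy of f (normalised by 1/(2π)) with the ℓ^2 sum of its Fourier coefficients: (1/(2π)) ∫_0^{2π} |f|^2 = Σ |c_n|^2.
Compute the left side: (1/(2π)) [∫_0^π 11^2 dx + ∫_π^{2π} 1^2 dx] = (1/(2π)) · (121π + 1π) = (121 + 1)/2 = 61.
So Σ_{n ∈ Z} |c_n|^2 = 61.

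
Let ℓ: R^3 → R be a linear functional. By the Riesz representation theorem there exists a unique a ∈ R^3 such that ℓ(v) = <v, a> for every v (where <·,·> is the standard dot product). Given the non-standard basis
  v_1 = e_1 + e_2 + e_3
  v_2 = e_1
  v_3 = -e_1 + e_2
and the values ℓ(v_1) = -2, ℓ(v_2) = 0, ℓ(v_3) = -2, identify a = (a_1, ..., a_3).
a = (0, -2, 0)

Write a = (a_1, ..., a_3) in the standard basis. For each basis vector v_i, ℓ(v_i) = <v_i, a> is a linear equation in the a_j's. Collect the n equations into a matrix system V a = ℓ, where row i of V is v_i (expressed in the standard basis). Since V is invertible (lower-triangular with 1s on the diagonal, up to permutation), solve by back-substitution:
  V =
[[1, 1, 1],
 [1, 0, 0],
 [-1, 1, 0]]
  V a = (-2, 0, -2)
Solving gives a = (0, -2, 0).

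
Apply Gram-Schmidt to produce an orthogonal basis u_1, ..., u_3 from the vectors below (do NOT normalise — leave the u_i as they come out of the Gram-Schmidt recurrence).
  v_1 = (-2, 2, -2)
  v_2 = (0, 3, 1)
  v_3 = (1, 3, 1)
Orthogonal basis:
  u_1 = (-2, 2, -2)
  u_2 = (2/3, 7/3, 5/3)
  u_3 = (8/13, 2/13, -6/13)

Apply the Gram-Schmidt recurrence
  u_1 = v_1
  u_i = v_i − Σ_{j<i} ((v_i · u_j) / (u_j · u_j)) · u_j.

Step by step this gives:
  u_1 = (-2, 2, -2)
  u_2 = (2/3, 7/3, 5/3)
  u_3 = (8/13, 2/13, -6/13)

Orthogonality check:
  u_2 · u_1 = 0 (should be 0)
  u_3 · u_1 = 0 (should be 0)
  u_3 · u_2 = 0 (should be 0)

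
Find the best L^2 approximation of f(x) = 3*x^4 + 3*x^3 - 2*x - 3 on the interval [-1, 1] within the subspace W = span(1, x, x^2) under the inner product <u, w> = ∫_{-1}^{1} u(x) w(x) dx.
g(x) = 18*x^2/7 - x/5 - 114/35

The best approximation g ∈ W is the orthogonal projection of f onto W. Writing g = a_0 + a_1 x + a_2 x^2, the coefficients solve the normal equations G · a = b where
  G_{ij} = <φ_i, φ_j> and b_i = <f, φ_i>, with φ_0 = 1, φ_1 = x, φ_2 = x^2.
G =
  [2, 0, 2/3]
  [0, 2/3, 0]
  [2/3, 0, 2/5],
b = (-24/5, -2/15, -8/7).
Solving gives a_0 = -114/35, a_1 = -1/5, a_2 = 18/7, so
  g(x) = 18*x^2/7 - x/5 - 114/35.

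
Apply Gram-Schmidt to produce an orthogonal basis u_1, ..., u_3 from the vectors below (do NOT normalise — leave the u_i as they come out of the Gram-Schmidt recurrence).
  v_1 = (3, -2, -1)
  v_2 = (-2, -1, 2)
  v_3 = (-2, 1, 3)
Orthogonal basis:
  u_1 = (3, -2, -1)
  u_2 = (-5/7, -13/7, 11/7)
  u_3 = (5/6, 2/3, 7/6)

Apply the Gram-Schmidt recurrence
  u_1 = v_1
  u_i = v_i − Σ_{j<i} ((v_i · u_j) / (u_j · u_j)) · u_j.

Step by step this gives:
  u_1 = (3, -2, -1)
  u_2 = (-5/7, -13/7, 11/7)
  u_3 = (5/6, 2/3, 7/6)

Orthogonality check:
  u_2 · u_1 = 0 (should be 0)
  u_3 · u_1 = 0 (should be 0)
  u_3 · u_2 = 0 (should be 0)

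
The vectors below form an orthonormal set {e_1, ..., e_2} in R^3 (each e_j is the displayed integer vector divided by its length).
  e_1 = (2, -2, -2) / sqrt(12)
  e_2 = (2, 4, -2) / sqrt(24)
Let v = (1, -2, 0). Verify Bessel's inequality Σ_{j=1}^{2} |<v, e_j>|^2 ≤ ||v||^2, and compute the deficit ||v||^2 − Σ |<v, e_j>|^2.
Σ |<v, e_j>|^2 = 9/2; ||v||^2 = 5; deficit = 1/2

Write each e_j = u_j / sqrt(<u_j, u_j>) where u_j is the displayed integer vector. Then <v, e_j> = <v, u_j> / sqrt(<u_j, u_j>), so |<v, e_j>|^2 = <v, u_j>^2 / <u_j, u_j>.
Coefficients: <v, e_1> = 6/sqrt(12), <v, e_2> = -6/sqrt(24).
Square and sum: Σ |<v, e_j>|^2 = 9/2.
Compute ||v||^2 = v·v = 5.
Deficit = 5 − 9/2 = 1/2 ≥ 0, confirming Bessel's inequality. (The deficit equals ||v − Σ <v,e_j> e_j||^2, the squared distance from v to span{e_j}.)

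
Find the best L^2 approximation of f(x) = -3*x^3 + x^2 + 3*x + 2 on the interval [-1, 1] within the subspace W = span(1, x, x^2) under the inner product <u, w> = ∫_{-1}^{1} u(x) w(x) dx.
g(x) = x^2 + 6*x/5 + 2

The best approximation g ∈ W is the orthogonal projection of f onto W. Writing g = a_0 + a_1 x + a_2 x^2, the coefficients solve the normal equations G · a = b where
  G_{ij} = <φ_i, φ_j> and b_i = <f, φ_i>, with φ_0 = 1, φ_1 = x, φ_2 = x^2.
G =
  [2, 0, 2/3]
  [0, 2/3, 0]
  [2/3, 0, 2/5],
b = (14/3, 4/5, 26/15).
Solving gives a_0 = 2, a_1 = 6/5, a_2 = 1, so
  g(x) = x^2 + 6*x/5 + 2.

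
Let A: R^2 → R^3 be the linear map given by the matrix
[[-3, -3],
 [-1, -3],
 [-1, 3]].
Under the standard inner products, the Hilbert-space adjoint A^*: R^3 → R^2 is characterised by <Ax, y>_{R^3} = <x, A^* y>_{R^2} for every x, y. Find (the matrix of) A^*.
A^* = A^T =
[[-3, -1, -1],
 [-3, -3, 3]]

For real matrices with standard dot products, the defining identity <Ax, y> = <x, A^* y> gives (Ax)^T y = x^T (A^*) y, i.e. x^T A^T y = x^T (A^*) y. Since this holds for all x, y, we must have A^* = A^T. Therefore
A^* =
[[-3, -1, -1],
 [-3, -3, 3]].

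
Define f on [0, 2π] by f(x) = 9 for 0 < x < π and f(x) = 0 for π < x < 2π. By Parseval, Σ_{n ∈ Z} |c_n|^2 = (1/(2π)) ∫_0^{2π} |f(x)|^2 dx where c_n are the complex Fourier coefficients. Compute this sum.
Σ |c_n|^2 = 81/2

Parseval equates the L^2 energy of f (normalised by 1/(2π)) with the ℓ^2 sum of its Fourier coefficients: (1/(2π)) ∫_0^{2π} |f|^2 = Σ |c_n|^2.
Compute the left side: (1/(2π)) [∫_0^π 9^2 dx + ∫_π^{2π} 0^2 dx] = (1/(2π)) · (81π + 0π) = (81 + 0)/2 = 81/2.
So Σ_{n ∈ Z} |c_n|^2 = 81/2.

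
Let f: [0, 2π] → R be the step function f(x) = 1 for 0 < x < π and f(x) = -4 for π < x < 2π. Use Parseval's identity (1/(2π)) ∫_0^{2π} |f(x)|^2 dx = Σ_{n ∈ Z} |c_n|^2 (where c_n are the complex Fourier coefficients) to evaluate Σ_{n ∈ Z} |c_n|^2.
Σ |c_n|^2 = 17/2

Parseval equates the L^2 energy of f (normalised by 1/(2π)) with the ℓ^2 sum of its Fourier coefficients: (1/(2π)) ∫_0^{2π} |f|^2 = Σ |c_n|^2.
Compute the left side: (1/(2π)) [∫_0^π 1^2 dx + ∫_π^{2π} (-4)^2 dx] = (1/(2π)) · (1π + 16π) = (1 + 16)/2 = 17/2.
So Σ_{n ∈ Z} |c_n|^2 = 17/2.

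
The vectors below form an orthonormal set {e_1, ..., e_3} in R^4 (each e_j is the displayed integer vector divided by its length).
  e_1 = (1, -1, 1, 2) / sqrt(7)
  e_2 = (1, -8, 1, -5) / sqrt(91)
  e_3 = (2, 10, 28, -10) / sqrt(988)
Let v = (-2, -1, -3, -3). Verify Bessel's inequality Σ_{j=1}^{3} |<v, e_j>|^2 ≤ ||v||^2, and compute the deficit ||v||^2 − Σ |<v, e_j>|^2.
Σ |<v, e_j>|^2 = 428/19; ||v||^2 = 23; deficit = 9/19

Write each e_j = u_j / sqrt(<u_j, u_j>) where u_j is the displayed integer vector. Then <v, e_j> = <v, u_j> / sqrt(<u_j, u_j>), so |<v, e_j>|^2 = <v, u_j>^2 / <u_j, u_j>.
Coefficients: <v, e_1> = -10/sqrt(7), <v, e_2> = 18/sqrt(91), <v, e_3> = -68/sqrt(988).
Square and sum: Σ |<v, e_j>|^2 = 428/19.
Compute ||v||^2 = v·v = 23.
Deficit = 23 − 428/19 = 9/19 ≥ 0, confirming Bessel's inequality. (The deficit equals ||v − Σ <v,e_j> e_j||^2, the squared distance from v to span{e_j}.)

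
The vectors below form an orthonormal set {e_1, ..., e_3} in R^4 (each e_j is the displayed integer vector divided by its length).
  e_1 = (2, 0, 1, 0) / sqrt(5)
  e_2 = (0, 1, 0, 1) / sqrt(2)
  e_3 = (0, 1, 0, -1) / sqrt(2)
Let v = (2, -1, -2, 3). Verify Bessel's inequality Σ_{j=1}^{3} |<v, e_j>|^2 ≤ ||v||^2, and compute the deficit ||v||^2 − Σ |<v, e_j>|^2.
Σ |<v, e_j>|^2 = 54/5; ||v||^2 = 18; deficit = 36/5

Write each e_j = u_j / sqrt(<u_j, u_j>) where u_j is the displayed integer vector. Then <v, e_j> = <v, u_j> / sqrt(<u_j, u_j>), so |<v, e_j>|^2 = <v, u_j>^2 / <u_j, u_j>.
Coefficients: <v, e_1> = 2/sqrt(5), <v, e_2> = 2/sqrt(2), <v, e_3> = -4/sqrt(2).
Square and sum: Σ |<v, e_j>|^2 = 54/5.
Compute ||v||^2 = v·v = 18.
Deficit = 18 − 54/5 = 36/5 ≥ 0, confirming Bessel's inequality. (The deficit equals ||v − Σ <v,e_j> e_j||^2, the squared distance from v to span{e_j}.)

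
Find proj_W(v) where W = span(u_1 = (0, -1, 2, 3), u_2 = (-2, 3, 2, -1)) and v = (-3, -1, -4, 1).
proj_W(v) = (23/31, -24/31, -44/31, -20/31)

Set up U = [u_1 | ... | u_2] ∈ R^(4×2). The projector onto W = col(U) is P = U (U^T U)^(-1) U^T.
Compute U^T U =
  [14, -2]
  [-2, 18],
and U^T v = (-4, -6).
Solve U^T U · c = U^T v for the coefficients: c = (-21/62, -23/62). The projection is proj_W(v) = U c.
Check: (v - proj_W(v)) · u_1 = 0  (should be 0).
Check: (v - proj_W(v)) · u_2 = 0  (should be 0).
Result: proj_W(v) = (23/31, -24/31, -44/31, -20/31).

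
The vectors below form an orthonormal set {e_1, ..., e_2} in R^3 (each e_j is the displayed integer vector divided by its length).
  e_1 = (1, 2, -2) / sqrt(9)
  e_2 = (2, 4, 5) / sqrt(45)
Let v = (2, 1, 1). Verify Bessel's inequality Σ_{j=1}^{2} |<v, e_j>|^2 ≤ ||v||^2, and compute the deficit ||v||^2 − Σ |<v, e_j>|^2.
Σ |<v, e_j>|^2 = 21/5; ||v||^2 = 6; deficit = 9/5

Write each e_j = u_j / sqrt(<u_j, u_j>) where u_j is the displayed integer vector. Then <v, e_j> = <v, u_j> / sqrt(<u_j, u_j>), so |<v, e_j>|^2 = <v, u_j>^2 / <u_j, u_j>.
Coefficients: <v, e_1> = 2/sqrt(9), <v, e_2> = 13/sqrt(45).
Square and sum: Σ |<v, e_j>|^2 = 21/5.
Compute ||v||^2 = v·v = 6.
Deficit = 6 − 21/5 = 9/5 ≥ 0, confirming Bessel's inequality. (The deficit equals ||v − Σ <v,e_j> e_j||^2, the squared distance from v to span{e_j}.)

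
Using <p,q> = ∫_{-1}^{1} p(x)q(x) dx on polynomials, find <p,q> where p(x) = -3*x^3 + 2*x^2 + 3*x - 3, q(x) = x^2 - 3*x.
<p,q> = -18/5

Expand the product: p(x)·q(x) = -3*x^5 + 11*x^4 - 3*x^3 - 12*x^2 + 9*x.
∫_{-1}^{1} of each monomial x^k gives [2/(k+1) if k even, 0 if k odd]. Integrating term-by-term (or equivalently evaluating the antiderivative F(x) = -x^6/2 + 11*x^5/5 - 3*x^4/4 - 4*x^3 + 9*x^2/2 at the endpoints):
  F(1) − F(−1) = 29/20 − (101/20) = -18/5.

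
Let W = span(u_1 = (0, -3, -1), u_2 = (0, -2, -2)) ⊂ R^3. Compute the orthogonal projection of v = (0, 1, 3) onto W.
proj_W(v) = (0, 1, 3)

Set up U = [u_1 | ... | u_2] ∈ R^(3×2). The projector onto W = col(U) is P = U (U^T U)^(-1) U^T.
Compute U^T U =
  [10, 8]
  [8, 8],
and U^T v = (-6, -8).
Solve U^T U · c = U^T v for the coefficients: c = (1, -2). The projection is proj_W(v) = U c.
Check: (v - proj_W(v)) · u_1 = 0  (should be 0).
Check: (v - proj_W(v)) · u_2 = 0  (should be 0).
Result: proj_W(v) = (0, 1, 3).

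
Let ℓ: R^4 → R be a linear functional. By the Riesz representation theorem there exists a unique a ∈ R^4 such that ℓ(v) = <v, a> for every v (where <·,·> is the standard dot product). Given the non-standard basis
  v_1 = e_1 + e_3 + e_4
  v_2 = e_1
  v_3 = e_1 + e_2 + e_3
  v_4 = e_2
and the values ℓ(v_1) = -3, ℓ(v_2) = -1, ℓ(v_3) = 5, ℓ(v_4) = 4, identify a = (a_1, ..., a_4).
a = (-1, 4, 2, -4)

Write a = (a_1, ..., a_4) in the standard basis. For each basis vector v_i, ℓ(v_i) = <v_i, a> is a linear equation in the a_j's. Collect the n equations into a matrix system V a = ℓ, where row i of V is v_i (expressed in the standard basis). Since V is invertible (lower-triangular with 1s on the diagonal, up to permutation), solve by back-substitution:
  V =
[[1, 0, 1, 1],
 [1, 0, 0, 0],
 [1, 1, 1, 0],
 [0, 1, 0, 0]]
  V a = (-3, -1, 5, 4)
Solving gives a = (-1, 4, 2, -4).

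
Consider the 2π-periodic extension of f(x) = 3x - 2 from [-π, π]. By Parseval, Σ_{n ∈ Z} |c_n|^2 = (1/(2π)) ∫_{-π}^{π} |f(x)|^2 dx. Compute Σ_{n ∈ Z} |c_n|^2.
Σ |c_n|^2 = 3π^2 + 4

Expand and integrate term by term over [-π, π]:
  ∫ (3x)^2 dx = 9·(2π^3/3); ∫ 2·3·(-2)·x dx = 0 (odd integrand); ∫ (-2)^2 dx = 4·2π.
So (1/(2π)) ∫_{-π}^{π} (3x - 2)^2 dx = 9π^2/3 + 4 = 3π^2 + 4.
Parseval ⇒ Σ |c_n|^2 = 3π^2 + 4.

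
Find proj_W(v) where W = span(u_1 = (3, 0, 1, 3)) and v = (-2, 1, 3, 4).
proj_W(v) = (27/19, 0, 9/19, 27/19)

Set up U = [u_1 | ... | u_1] ∈ R^(4×1). The projector onto W = col(U) is P = U (U^T U)^(-1) U^T.
Compute U^T U =
  [19],
and U^T v = (9).
Solve U^T U · c = U^T v for the coefficients: c = (9/19). The projection is proj_W(v) = U c.
Check: (v - proj_W(v)) · u_1 = 0  (should be 0).
Result: proj_W(v) = (27/19, 0, 9/19, 27/19).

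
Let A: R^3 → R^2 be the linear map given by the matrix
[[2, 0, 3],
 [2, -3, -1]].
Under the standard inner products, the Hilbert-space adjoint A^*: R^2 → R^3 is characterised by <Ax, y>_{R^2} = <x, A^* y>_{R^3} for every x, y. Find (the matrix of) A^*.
A^* = A^T =
[[2, 2],
 [0, -3],
 [3, -1]]

For real matrices with standard dot products, the defining identity <Ax, y> = <x, A^* y> gives (Ax)^T y = x^T (A^*) y, i.e. x^T A^T y = x^T (A^*) y. Since this holds for all x, y, we must have A^* = A^T. Therefore
A^* =
[[2, 2],
 [0, -3],
 [3, -1]].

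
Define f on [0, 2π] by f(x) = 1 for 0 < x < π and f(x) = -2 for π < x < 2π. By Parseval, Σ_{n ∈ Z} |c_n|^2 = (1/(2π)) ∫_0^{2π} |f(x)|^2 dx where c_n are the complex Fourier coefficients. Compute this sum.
Σ |c_n|^2 = 5/2

Parseval equates the L^2 energy of f (normalised by 1/(2π)) with the ℓ^2 sum of its Fourier coefficients: (1/(2π)) ∫_0^{2π} |f|^2 = Σ |c_n|^2.
Compute the left side: (1/(2π)) [∫_0^π 1^2 dx + ∫_π^{2π} (-2)^2 dx] = (1/(2π)) · (1π + 4π) = (1 + 4)/2 = 5/2.
So Σ_{n ∈ Z} |c_n|^2 = 5/2.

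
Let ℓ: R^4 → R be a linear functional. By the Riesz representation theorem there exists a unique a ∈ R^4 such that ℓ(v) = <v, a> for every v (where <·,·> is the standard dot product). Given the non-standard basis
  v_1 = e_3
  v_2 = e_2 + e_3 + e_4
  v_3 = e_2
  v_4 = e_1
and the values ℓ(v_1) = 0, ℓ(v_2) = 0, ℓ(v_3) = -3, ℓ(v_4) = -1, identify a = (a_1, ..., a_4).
a = (-1, -3, 0, 3)

Write a = (a_1, ..., a_4) in the standard basis. For each basis vector v_i, ℓ(v_i) = <v_i, a> is a linear equation in the a_j's. Collect the n equations into a matrix system V a = ℓ, where row i of V is v_i (expressed in the standard basis). Since V is invertible (lower-triangular with 1s on the diagonal, up to permutation), solve by back-substitution:
  V =
[[0, 0, 1, 0],
 [0, 1, 1, 1],
 [0, 1, 0, 0],
 [1, 0, 0, 0]]
  V a = (0, 0, -3, -1)
Solving gives a = (-1, -3, 0, 3).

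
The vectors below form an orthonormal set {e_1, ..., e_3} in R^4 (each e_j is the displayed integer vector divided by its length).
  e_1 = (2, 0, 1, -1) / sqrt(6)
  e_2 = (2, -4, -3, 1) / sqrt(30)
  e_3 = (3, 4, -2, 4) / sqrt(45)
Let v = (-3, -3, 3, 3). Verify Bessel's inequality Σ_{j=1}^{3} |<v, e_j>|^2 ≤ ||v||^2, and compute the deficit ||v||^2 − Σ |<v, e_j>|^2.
Σ |<v, e_j>|^2 = 11; ||v||^2 = 36; deficit = 25

Write each e_j = u_j / sqrt(<u_j, u_j>) where u_j is the displayed integer vector. Then <v, e_j> = <v, u_j> / sqrt(<u_j, u_j>), so |<v, e_j>|^2 = <v, u_j>^2 / <u_j, u_j>.
Coefficients: <v, e_1> = -6/sqrt(6), <v, e_2> = 0/sqrt(30), <v, e_3> = -15/sqrt(45).
Square and sum: Σ |<v, e_j>|^2 = 11.
Compute ||v||^2 = v·v = 36.
Deficit = 36 − 11 = 25 ≥ 0, confirming Bessel's inequality. (The deficit equals ||v − Σ <v,e_j> e_j||^2, the squared distance from v to span{e_j}.)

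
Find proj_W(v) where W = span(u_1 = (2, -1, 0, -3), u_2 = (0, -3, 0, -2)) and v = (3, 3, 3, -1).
proj_W(v) = (282/101, 315/101, 0, -119/101)

Set up U = [u_1 | ... | u_2] ∈ R^(4×2). The projector onto W = col(U) is P = U (U^T U)^(-1) U^T.
Compute U^T U =
  [14, 9]
  [9, 13],
and U^T v = (6, -7).
Solve U^T U · c = U^T v for the coefficients: c = (141/101, -152/101). The projection is proj_W(v) = U c.
Check: (v - proj_W(v)) · u_1 = 0  (should be 0).
Check: (v - proj_W(v)) · u_2 = 0  (should be 0).
Result: proj_W(v) = (282/101, 315/101, 0, -119/101).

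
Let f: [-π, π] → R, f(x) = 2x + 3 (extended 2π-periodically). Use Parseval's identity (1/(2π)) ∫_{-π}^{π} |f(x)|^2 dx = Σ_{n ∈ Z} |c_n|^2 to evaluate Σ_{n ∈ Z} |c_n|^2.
Σ |c_n|^2 = 4π^2/3 + 9

Expand and integrate term by term over [-π, π]:
  ∫ (2x)^2 dx = 4·(2π^3/3); ∫ 2·2·(3)·x dx = 0 (odd integrand); ∫ 3^2 dx = 9·2π.
So (1/(2π)) ∫_{-π}^{π} (2x + 3)^2 dx = 4π^2/3 + 9 = 4π^2/3 + 9.
Parseval ⇒ Σ |c_n|^2 = 4π^2/3 + 9.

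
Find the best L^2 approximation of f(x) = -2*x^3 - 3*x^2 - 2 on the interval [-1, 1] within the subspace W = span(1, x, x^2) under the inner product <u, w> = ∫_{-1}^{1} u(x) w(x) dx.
g(x) = -3*x^2 - 6*x/5 - 2

The best approximation g ∈ W is the orthogonal projection of f onto W. Writing g = a_0 + a_1 x + a_2 x^2, the coefficients solve the normal equations G · a = b where
  G_{ij} = <φ_i, φ_j> and b_i = <f, φ_i>, with φ_0 = 1, φ_1 = x, φ_2 = x^2.
G =
  [2, 0, 2/3]
  [0, 2/3, 0]
  [2/3, 0, 2/5],
b = (-6, -4/5, -38/15).
Solving gives a_0 = -2, a_1 = -6/5, a_2 = -3, so
  g(x) = -3*x^2 - 6*x/5 - 2.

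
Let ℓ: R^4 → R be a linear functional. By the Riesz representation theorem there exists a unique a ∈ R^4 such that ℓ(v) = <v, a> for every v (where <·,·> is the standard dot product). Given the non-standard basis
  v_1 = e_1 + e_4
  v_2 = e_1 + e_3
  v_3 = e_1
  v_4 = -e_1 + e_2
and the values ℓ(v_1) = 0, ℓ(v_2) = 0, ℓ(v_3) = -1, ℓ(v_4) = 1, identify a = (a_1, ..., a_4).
a = (-1, 0, 1, 1)

Write a = (a_1, ..., a_4) in the standard basis. For each basis vector v_i, ℓ(v_i) = <v_i, a> is a linear equation in the a_j's. Collect the n equations into a matrix system V a = ℓ, where row i of V is v_i (expressed in the standard basis). Since V is invertible (lower-triangular with 1s on the diagonal, up to permutation), solve by back-substitution:
  V =
[[1, 0, 0, 1],
 [1, 0, 1, 0],
 [1, 0, 0, 0],
 [-1, 1, 0, 0]]
  V a = (0, 0, -1, 1)
Solving gives a = (-1, 0, 1, 1).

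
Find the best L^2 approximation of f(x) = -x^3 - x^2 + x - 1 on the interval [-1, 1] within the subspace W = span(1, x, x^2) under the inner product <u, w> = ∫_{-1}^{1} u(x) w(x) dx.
g(x) = -x^2 + 2*x/5 - 1

The best approximation g ∈ W is the orthogonal projection of f onto W. Writing g = a_0 + a_1 x + a_2 x^2, the coefficients solve the normal equations G · a = b where
  G_{ij} = <φ_i, φ_j> and b_i = <f, φ_i>, with φ_0 = 1, φ_1 = x, φ_2 = x^2.
G =
  [2, 0, 2/3]
  [0, 2/3, 0]
  [2/3, 0, 2/5],
b = (-8/3, 4/15, -16/15).
Solving gives a_0 = -1, a_1 = 2/5, a_2 = -1, so
  g(x) = -x^2 + 2*x/5 - 1.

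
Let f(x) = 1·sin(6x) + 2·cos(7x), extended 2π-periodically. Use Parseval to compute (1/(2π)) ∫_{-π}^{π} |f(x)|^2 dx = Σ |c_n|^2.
Σ |c_n|^2 = 5/2

Expand |f|^2 and use orthogonality of {sin(nx), cos(mx)} on [-π, π]:
  ∫_{-π}^{π} sin(nx)^2 dx = π, ∫ cos(mx)^2 dx = π, and cross terms integrate to 0.
So ∫_{-π}^{π} f(x)^2 dx = 1^2 · π + 2^2 · π = (1 + 4)π.
Divide by 2π: (1 + 4)/2 = 5/2.
By Parseval, this equals Σ |c_n|^2.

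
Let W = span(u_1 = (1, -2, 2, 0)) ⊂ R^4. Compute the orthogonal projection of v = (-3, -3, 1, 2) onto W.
proj_W(v) = (5/9, -10/9, 10/9, 0)

Set up U = [u_1 | ... | u_1] ∈ R^(4×1). The projector onto W = col(U) is P = U (U^T U)^(-1) U^T.
Compute U^T U =
  [9],
and U^T v = (5).
Solve U^T U · c = U^T v for the coefficients: c = (5/9). The projection is proj_W(v) = U c.
Check: (v - proj_W(v)) · u_1 = 0  (should be 0).
Result: proj_W(v) = (5/9, -10/9, 10/9, 0).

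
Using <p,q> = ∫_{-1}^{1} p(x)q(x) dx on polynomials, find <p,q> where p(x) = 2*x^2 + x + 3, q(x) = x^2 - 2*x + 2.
<p,q> = 242/15

Expand the product: p(x)·q(x) = 2*x^4 - 3*x^3 + 5*x^2 - 4*x + 6.
∫_{-1}^{1} of each monomial x^k gives [2/(k+1) if k even, 0 if k odd]. Integrating term-by-term (or equivalently evaluating the antiderivative F(x) = 2*x^5/5 - 3*x^4/4 + 5*x^3/3 - 2*x^2 + 6*x at the endpoints):
  F(1) − F(−1) = 319/60 − (-649/60) = 242/15.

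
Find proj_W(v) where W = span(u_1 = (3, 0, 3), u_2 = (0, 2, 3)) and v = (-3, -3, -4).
proj_W(v) = (-37/17, -30/17, -82/17)

Set up U = [u_1 | ... | u_2] ∈ R^(3×2). The projector onto W = col(U) is P = U (U^T U)^(-1) U^T.
Compute U^T U =
  [18, 9]
  [9, 13],
and U^T v = (-21, -18).
Solve U^T U · c = U^T v for the coefficients: c = (-37/51, -15/17). The projection is proj_W(v) = U c.
Check: (v - proj_W(v)) · u_1 = 0  (should be 0).
Check: (v - proj_W(v)) · u_2 = 0  (should be 0).
Result: proj_W(v) = (-37/17, -30/17, -82/17).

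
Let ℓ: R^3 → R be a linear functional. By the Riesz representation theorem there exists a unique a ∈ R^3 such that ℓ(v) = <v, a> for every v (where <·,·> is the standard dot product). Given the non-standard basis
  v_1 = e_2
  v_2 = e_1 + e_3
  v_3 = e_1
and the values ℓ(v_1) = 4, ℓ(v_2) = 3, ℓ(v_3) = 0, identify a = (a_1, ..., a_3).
a = (0, 4, 3)

Write a = (a_1, ..., a_3) in the standard basis. For each basis vector v_i, ℓ(v_i) = <v_i, a> is a linear equation in the a_j's. Collect the n equations into a matrix system V a = ℓ, where row i of V is v_i (expressed in the standard basis). Since V is invertible (lower-triangular with 1s on the diagonal, up to permutation), solve by back-substitution:
  V =
[[0, 1, 0],
 [1, 0, 1],
 [1, 0, 0]]
  V a = (4, 3, 0)
Solving gives a = (0, 4, 3).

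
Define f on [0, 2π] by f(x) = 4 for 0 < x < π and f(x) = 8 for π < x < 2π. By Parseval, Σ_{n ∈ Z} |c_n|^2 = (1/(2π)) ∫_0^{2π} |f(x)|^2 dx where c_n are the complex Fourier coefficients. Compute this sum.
Σ |c_n|^2 = 40

Parseval equates the L^2 energy of f (normalised by 1/(2π)) with the ℓ^2 sum of its Fourier coefficients: (1/(2π)) ∫_0^{2π} |f|^2 = Σ |c_n|^2.
Compute the left side: (1/(2π)) [∫_0^π 4^2 dx + ∫_π^{2π} 8^2 dx] = (1/(2π)) · (16π + 64π) = (16 + 64)/2 = 40.
So Σ_{n ∈ Z} |c_n|^2 = 40.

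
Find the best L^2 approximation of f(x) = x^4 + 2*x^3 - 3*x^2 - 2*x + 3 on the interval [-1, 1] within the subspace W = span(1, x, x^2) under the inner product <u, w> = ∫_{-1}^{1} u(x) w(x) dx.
g(x) = -15*x^2/7 - 4*x/5 + 102/35

The best approximation g ∈ W is the orthogonal projection of f onto W. Writing g = a_0 + a_1 x + a_2 x^2, the coefficients solve the normal equations G · a = b where
  G_{ij} = <φ_i, φ_j> and b_i = <f, φ_i>, with φ_0 = 1, φ_1 = x, φ_2 = x^2.
G =
  [2, 0, 2/3]
  [0, 2/3, 0]
  [2/3, 0, 2/5],
b = (22/5, -8/15, 38/35).
Solving gives a_0 = 102/35, a_1 = -4/5, a_2 = -15/7, so
  g(x) = -15*x^2/7 - 4*x/5 + 102/35.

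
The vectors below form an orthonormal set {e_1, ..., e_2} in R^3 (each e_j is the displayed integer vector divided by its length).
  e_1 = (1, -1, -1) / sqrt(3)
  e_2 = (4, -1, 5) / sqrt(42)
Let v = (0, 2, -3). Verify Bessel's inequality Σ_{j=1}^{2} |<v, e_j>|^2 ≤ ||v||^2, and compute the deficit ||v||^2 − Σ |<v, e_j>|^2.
Σ |<v, e_j>|^2 = 101/14; ||v||^2 = 13; deficit = 81/14

Write each e_j = u_j / sqrt(<u_j, u_j>) where u_j is the displayed integer vector. Then <v, e_j> = <v, u_j> / sqrt(<u_j, u_j>), so |<v, e_j>|^2 = <v, u_j>^2 / <u_j, u_j>.
Coefficients: <v, e_1> = 1/sqrt(3), <v, e_2> = -17/sqrt(42).
Square and sum: Σ |<v, e_j>|^2 = 101/14.
Compute ||v||^2 = v·v = 13.
Deficit = 13 − 101/14 = 81/14 ≥ 0, confirming Bessel's inequality. (The deficit equals ||v − Σ <v,e_j> e_j||^2, the squared distance from v to span{e_j}.)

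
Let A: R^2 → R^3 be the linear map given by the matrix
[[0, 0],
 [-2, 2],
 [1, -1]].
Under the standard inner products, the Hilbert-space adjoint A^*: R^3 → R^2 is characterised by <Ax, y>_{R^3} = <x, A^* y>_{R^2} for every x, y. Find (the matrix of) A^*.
A^* = A^T =
[[0, -2, 1],
 [0, 2, -1]]

For real matrices with standard dot products, the defining identity <Ax, y> = <x, A^* y> gives (Ax)^T y = x^T (A^*) y, i.e. x^T A^T y = x^T (A^*) y. Since this holds for all x, y, we must have A^* = A^T. Therefore
A^* =
[[0, -2, 1],
 [0, 2, -1]].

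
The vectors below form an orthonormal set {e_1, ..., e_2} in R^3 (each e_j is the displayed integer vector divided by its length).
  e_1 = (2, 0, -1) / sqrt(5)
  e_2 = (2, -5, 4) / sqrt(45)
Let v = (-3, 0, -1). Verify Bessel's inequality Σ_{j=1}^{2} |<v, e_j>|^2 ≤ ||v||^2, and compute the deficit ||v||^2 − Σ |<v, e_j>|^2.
Σ |<v, e_j>|^2 = 65/9; ||v||^2 = 10; deficit = 25/9

Write each e_j = u_j / sqrt(<u_j, u_j>) where u_j is the displayed integer vector. Then <v, e_j> = <v, u_j> / sqrt(<u_j, u_j>), so |<v, e_j>|^2 = <v, u_j>^2 / <u_j, u_j>.
Coefficients: <v, e_1> = -5/sqrt(5), <v, e_2> = -10/sqrt(45).
Square and sum: Σ |<v, e_j>|^2 = 65/9.
Compute ||v||^2 = v·v = 10.
Deficit = 10 − 65/9 = 25/9 ≥ 0, confirming Bessel's inequality. (The deficit equals ||v − Σ <v,e_j> e_j||^2, the squared distance from v to span{e_j}.)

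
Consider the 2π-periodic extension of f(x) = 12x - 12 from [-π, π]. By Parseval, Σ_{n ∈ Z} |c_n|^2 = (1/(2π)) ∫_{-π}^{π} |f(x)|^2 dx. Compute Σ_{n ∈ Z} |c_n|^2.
Σ |c_n|^2 = 48π^2 + 144

Expand and integrate term by term over [-π, π]:
  ∫ (12x)^2 dx = 144·(2π^3/3); ∫ 2·12·(-12)·x dx = 0 (odd integrand); ∫ (-12)^2 dx = 144·2π.
So (1/(2π)) ∫_{-π}^{π} (12x - 12)^2 dx = 144π^2/3 + 144 = 48π^2 + 144.
Parseval ⇒ Σ |c_n|^2 = 48π^2 + 144.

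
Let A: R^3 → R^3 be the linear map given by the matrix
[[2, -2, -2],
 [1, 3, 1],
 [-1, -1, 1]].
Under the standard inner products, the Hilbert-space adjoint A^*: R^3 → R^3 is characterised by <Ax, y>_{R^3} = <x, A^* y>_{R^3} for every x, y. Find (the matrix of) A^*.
A^* = A^T =
[[2, 1, -1],
 [-2, 3, -1],
 [-2, 1, 1]]

For real matrices with standard dot products, the defining identity <Ax, y> = <x, A^* y> gives (Ax)^T y = x^T (A^*) y, i.e. x^T A^T y = x^T (A^*) y. Since this holds for all x, y, we must have A^* = A^T. Therefore
A^* =
[[2, 1, -1],
 [-2, 3, -1],
 [-2, 1, 1]].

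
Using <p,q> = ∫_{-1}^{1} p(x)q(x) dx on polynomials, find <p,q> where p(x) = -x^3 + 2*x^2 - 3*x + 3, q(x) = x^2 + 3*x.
<p,q> = -22/5

Expand the product: p(x)·q(x) = -x^5 - x^4 + 3*x^3 - 6*x^2 + 9*x.
∫_{-1}^{1} of each monomial x^k gives [2/(k+1) if k even, 0 if k odd]. Integrating term-by-term (or equivalently evaluating the antiderivative F(x) = -x^6/6 - x^5/5 + 3*x^4/4 - 2*x^3 + 9*x^2/2 at the endpoints):
  F(1) − F(−1) = 173/60 − (437/60) = -22/5.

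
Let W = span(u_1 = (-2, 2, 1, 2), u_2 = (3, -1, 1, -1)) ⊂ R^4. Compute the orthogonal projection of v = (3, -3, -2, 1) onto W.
proj_W(v) = (51/25, -9/5, -18/25, -9/5)

Set up U = [u_1 | ... | u_2] ∈ R^(4×2). The projector onto W = col(U) is P = U (U^T U)^(-1) U^T.
Compute U^T U =
  [13, -9]
  [-9, 12],
and U^T v = (-12, 9).
Solve U^T U · c = U^T v for the coefficients: c = (-21/25, 3/25). The projection is proj_W(v) = U c.
Check: (v - proj_W(v)) · u_1 = 0  (should be 0).
Check: (v - proj_W(v)) · u_2 = 0  (should be 0).
Result: proj_W(v) = (51/25, -9/5, -18/25, -9/5).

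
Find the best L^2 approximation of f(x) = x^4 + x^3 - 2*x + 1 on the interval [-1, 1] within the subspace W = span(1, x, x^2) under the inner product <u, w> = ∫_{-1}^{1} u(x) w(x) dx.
g(x) = 6*x^2/7 - 7*x/5 + 32/35

The best approximation g ∈ W is the orthogonal projection of f onto W. Writing g = a_0 + a_1 x + a_2 x^2, the coefficients solve the normal equations G · a = b where
  G_{ij} = <φ_i, φ_j> and b_i = <f, φ_i>, with φ_0 = 1, φ_1 = x, φ_2 = x^2.
G =
  [2, 0, 2/3]
  [0, 2/3, 0]
  [2/3, 0, 2/5],
b = (12/5, -14/15, 20/21).
Solving gives a_0 = 32/35, a_1 = -7/5, a_2 = 6/7, so
  g(x) = 6*x^2/7 - 7*x/5 + 32/35.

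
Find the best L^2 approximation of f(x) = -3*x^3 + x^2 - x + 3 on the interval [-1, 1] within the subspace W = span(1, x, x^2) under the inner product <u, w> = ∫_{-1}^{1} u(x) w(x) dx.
g(x) = x^2 - 14*x/5 + 3

The best approximation g ∈ W is the orthogonal projection of f onto W. Writing g = a_0 + a_1 x + a_2 x^2, the coefficients solve the normal equations G · a = b where
  G_{ij} = <φ_i, φ_j> and b_i = <f, φ_i>, with φ_0 = 1, φ_1 = x, φ_2 = x^2.
G =
  [2, 0, 2/3]
  [0, 2/3, 0]
  [2/3, 0, 2/5],
b = (20/3, -28/15, 12/5).
Solving gives a_0 = 3, a_1 = -14/5, a_2 = 1, so
  g(x) = x^2 - 14*x/5 + 3.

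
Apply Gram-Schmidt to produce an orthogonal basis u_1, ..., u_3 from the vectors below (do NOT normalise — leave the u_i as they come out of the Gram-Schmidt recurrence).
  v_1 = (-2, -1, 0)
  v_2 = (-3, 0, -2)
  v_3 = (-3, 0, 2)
Orthogonal basis:
  u_1 = (-2, -1, 0)
  u_2 = (-3/5, 6/5, -2)
  u_3 = (-24/29, 48/29, 36/29)

Apply the Gram-Schmidt recurrence
  u_1 = v_1
  u_i = v_i − Σ_{j<i} ((v_i · u_j) / (u_j · u_j)) · u_j.

Step by step this gives:
  u_1 = (-2, -1, 0)
  u_2 = (-3/5, 6/5, -2)
  u_3 = (-24/29, 48/29, 36/29)

Orthogonality check:
  u_2 · u_1 = 0 (should be 0)
  u_3 · u_1 = 0 (should be 0)
  u_3 · u_2 = 0 (should be 0)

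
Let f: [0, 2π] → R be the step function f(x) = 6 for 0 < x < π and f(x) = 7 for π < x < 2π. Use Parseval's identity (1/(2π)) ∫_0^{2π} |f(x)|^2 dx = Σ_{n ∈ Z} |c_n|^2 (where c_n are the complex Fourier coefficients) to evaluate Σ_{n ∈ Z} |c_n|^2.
Σ |c_n|^2 = 85/2

Parseval equates the L^2 energy of f (normalised by 1/(2π)) with the ℓ^2 sum of its Fourier coefficients: (1/(2π)) ∫_0^{2π} |f|^2 = Σ |c_n|^2.
Compute the left side: (1/(2π)) [∫_0^π 6^2 dx + ∫_π^{2π} 7^2 dx] = (1/(2π)) · (36π + 49π) = (36 + 49)/2 = 85/2.
So Σ_{n ∈ Z} |c_n|^2 = 85/2.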